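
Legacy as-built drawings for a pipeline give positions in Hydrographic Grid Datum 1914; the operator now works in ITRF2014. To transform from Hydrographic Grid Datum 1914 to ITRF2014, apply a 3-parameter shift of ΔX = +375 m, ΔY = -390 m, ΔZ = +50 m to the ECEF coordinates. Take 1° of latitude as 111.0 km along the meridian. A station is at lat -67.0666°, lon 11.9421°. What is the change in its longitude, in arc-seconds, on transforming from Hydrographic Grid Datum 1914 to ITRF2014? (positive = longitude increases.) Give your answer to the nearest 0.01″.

Δλ = -38.22″

sin φ = -0.920958, cos φ = 0.389661, sin λ = 0.206923, cos λ = 0.978357.
East component: ΔE = −sin λ·ΔX + cos λ·ΔY = −(0.206923)(375) + (0.978357)(-390) = -459.16 m.
1° of latitude spans 111000 m; at latitude φ, 1° of longitude spans that × cos φ = 43252.4 m, so Δλ = -459.16 / 43252.4 × 3600 = -38.217″.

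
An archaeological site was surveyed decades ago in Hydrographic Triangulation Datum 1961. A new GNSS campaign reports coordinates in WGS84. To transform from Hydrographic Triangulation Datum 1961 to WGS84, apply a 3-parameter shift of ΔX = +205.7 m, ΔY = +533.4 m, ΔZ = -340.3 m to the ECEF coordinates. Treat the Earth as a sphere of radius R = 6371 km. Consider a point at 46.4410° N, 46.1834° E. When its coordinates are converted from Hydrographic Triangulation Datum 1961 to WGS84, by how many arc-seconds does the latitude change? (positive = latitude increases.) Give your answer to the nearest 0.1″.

Δφ = -20.0″

sin φ = 0.724665, cos φ = 0.689101, sin λ = 0.721560, cos λ = 0.692352.
North component: ΔN = −sin φ cos λ·ΔX − sin φ sin λ·ΔY + cos φ·ΔZ = −(0.724665)(0.692352)(205.7) − (0.724665)(0.721560)(533.4) + (0.689101)(-340.3) = -616.61 m.
1° of latitude spans πR/180 = 111195 m, so Δφ = -616.61 / 111195 × 3600 = -19.963″.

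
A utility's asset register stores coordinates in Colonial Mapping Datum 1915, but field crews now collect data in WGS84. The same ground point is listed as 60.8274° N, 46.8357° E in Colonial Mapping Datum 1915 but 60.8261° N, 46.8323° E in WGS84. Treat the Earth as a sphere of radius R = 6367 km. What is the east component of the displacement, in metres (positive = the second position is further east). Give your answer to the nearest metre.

ΔE = -184 m

Δφ = 60.8261° − 60.8274° = -0.0013°; Δλ = 46.8323° − 46.8357° = -0.0034°.
1° along a meridian = πR/180 = 111125 m.
ΔN = Δφ × 111125 = -144.5 m; ΔE = Δλ × 111125 × cos(60.8274°) = -0.0034 × 111125 × 0.487442 = -184.2 m.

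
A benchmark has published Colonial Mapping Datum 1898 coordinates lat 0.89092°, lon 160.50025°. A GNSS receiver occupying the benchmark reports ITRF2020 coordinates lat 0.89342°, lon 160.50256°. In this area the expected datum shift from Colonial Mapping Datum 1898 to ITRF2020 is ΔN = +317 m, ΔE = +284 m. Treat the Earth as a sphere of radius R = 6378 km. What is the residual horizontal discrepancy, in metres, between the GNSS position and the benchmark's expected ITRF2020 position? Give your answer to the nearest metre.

47 m

Observed coordinate differences: Δφ = +0.00250°, Δλ = +0.00231°.
Converting to metres (1° lat = 111317 m, cos φ = 0.999879): observed ΔN = 278.3 m, observed ΔE = 257.1 m.
Subtracting the expected shift leaves a residual of 278.3 − (317) = -38.7 m north and 257.1 − (284) = -26.9 m east.
Residual distance = √((-38.7)² + (-26.9)²) = 47.1 m.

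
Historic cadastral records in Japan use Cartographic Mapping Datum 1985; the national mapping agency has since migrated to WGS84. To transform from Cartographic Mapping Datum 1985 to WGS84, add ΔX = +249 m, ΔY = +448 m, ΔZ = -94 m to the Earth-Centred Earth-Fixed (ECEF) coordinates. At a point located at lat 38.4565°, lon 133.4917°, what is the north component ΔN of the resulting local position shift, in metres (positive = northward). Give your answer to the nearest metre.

ΔN = -169 m

At φ = 38.4565°, λ = 133.4917°: sin φ = 0.621920, cos φ = 0.783081, sin λ = 0.725474, cos λ = -0.688249.
ΔN = −sin φ cos λ·ΔX − sin φ sin λ·ΔY + cos φ·ΔZ = −(0.621920)(-0.688249)(249) − (0.621920)(0.725474)(448) + (0.783081)(-94) = -169.16 m.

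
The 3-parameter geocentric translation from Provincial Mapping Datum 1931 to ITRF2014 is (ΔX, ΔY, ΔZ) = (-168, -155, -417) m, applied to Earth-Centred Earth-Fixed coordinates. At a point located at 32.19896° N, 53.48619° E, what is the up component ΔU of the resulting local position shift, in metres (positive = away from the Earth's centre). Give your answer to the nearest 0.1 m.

ΔU = -412.2 m

The local up (radial) axis is (cos φ cos λ, cos φ sin λ, sin φ), giving ΔU = -84.589 − 105.416 − 222.203 = -412.21 m.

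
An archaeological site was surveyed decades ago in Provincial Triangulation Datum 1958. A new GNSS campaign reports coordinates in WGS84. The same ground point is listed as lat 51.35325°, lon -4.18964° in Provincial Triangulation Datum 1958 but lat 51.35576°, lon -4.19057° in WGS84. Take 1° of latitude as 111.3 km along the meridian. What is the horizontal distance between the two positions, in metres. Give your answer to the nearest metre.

Δφ = 51.35576° − 51.35325° = +0.00251°; Δλ = -4.19057° − -4.18964° = -0.00093°.
ΔN = Δφ × 111300 = 279.4 m; ΔE = Δλ × 111300 × cos(51.35325°) = -0.00093 × 111300 × 0.624517 = -64.6 m.
Distance = √(ΔE² + ΔN²) = √((-64.6)² + 279.4²) = 286.7 m.

287 m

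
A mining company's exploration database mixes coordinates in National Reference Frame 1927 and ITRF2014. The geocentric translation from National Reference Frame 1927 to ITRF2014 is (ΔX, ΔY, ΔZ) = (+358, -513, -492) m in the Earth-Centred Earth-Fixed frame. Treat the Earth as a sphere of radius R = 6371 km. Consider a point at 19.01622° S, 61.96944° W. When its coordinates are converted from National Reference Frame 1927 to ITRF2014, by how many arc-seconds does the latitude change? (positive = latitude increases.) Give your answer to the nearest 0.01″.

sin φ = -0.325836, cos φ = 0.945426, sin λ = -0.882697, cos λ = 0.469942.
North component: ΔN = −sin φ cos λ·ΔX − sin φ sin λ·ΔY + cos φ·ΔZ = −(-0.325836)(0.469942)(358) − (-0.325836)(-0.882697)(-513) + (0.945426)(-492) = -262.79 m.
1° of latitude spans πR/180 = 111195 m, so Δφ = -262.79 / 111195 × 3600 = -8.508″.

Δφ = -8.51″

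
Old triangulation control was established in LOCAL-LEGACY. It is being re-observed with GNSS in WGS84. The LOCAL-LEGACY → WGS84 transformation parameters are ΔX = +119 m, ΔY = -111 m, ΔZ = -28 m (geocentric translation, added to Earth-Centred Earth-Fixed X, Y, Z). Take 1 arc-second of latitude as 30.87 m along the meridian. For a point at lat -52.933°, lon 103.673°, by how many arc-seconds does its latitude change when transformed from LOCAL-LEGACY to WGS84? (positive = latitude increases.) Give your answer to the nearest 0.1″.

sin φ = -0.797931, cos φ = 0.602749, sin λ = 0.971661, cos λ = -0.236380.
North component: ΔN = −sin φ cos λ·ΔX − sin φ sin λ·ΔY + cos φ·ΔZ = −(-0.797931)(-0.236380)(119) − (-0.797931)(0.971661)(-111) + (0.602749)(-28) = -125.38 m.
1° of latitude spans 3600 × 30.87 = 111132 m, so Δφ = -125.38 / 111132 × 3600 = -4.062″.

Δφ = -4.1″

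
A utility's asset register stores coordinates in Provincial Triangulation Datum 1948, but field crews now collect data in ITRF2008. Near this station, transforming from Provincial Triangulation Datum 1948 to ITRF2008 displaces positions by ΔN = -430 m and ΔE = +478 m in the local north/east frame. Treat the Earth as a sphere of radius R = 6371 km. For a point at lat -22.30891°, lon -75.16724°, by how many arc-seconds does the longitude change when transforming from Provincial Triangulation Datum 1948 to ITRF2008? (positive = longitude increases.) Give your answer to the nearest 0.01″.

Δλ = 16.73″

At latitude -22.30891°, cos φ = 0.925151.
One radian of longitude at latitude φ spans R cos φ, so Δλ = ΔE / (R cos φ) = 478.0 / (6371000 × 0.925151) = 8.1098e-05 rad = 16.728″.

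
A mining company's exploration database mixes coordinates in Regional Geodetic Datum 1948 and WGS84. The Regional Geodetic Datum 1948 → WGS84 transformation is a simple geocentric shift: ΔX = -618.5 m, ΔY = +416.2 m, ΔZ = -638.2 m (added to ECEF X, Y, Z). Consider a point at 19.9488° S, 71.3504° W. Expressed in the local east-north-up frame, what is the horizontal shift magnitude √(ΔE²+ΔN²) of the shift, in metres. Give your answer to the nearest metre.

At φ = -19.9488°, λ = -71.3504°: sin φ = -0.341180, cos φ = 0.939998, sin λ = -0.947492, cos λ = 0.319780.
ΔE = −sin λ·ΔX + cos λ·ΔY = −(-0.947492)·(-618.5) + (0.319780)·(416.2) = -452.93 m.
ΔN = −sin φ cos λ·ΔX − sin φ sin λ·ΔY + cos φ·ΔZ = −(-0.341180)(0.319780)(-618.5) − (-0.341180)(-0.947492)(416.2) + (0.939998)(-638.2) = -801.93 m.
Horizontal magnitude = √(ΔE² + ΔN²) = √((-452.93)² + (-801.93)²) = 921.00 m.

921 m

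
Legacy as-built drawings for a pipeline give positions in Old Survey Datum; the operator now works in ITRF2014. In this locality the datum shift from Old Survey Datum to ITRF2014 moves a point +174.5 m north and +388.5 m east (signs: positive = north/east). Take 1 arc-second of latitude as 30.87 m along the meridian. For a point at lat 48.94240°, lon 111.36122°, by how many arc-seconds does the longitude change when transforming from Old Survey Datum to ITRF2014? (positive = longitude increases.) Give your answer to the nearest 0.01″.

At latitude 48.94240°, cos φ = 0.656817.
1″ of longitude at this latitude = 30.87 × cos φ = 20.2760 m, so Δλ = 388.5 / 20.2760 = 19.161″.

Δλ = 19.16″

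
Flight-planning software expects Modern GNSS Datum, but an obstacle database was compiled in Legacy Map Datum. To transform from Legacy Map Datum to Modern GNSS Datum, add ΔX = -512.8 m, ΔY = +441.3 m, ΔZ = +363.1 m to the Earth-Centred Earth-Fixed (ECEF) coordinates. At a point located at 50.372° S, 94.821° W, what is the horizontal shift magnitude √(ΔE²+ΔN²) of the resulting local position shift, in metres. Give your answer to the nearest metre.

At φ = -50.372°, λ = -94.821°: sin φ = -0.770202, cos φ = 0.637800, sin λ = -0.996462, cos λ = -0.084043.
ΔE = −sin λ·ΔX + cos λ·ΔY = −(-0.996462)·(-512.8) + (-0.084043)·(441.3) = -548.07 m.
ΔN = −sin φ cos λ·ΔX − sin φ sin λ·ΔY + cos φ·ΔZ = −(-0.770202)(-0.084043)(-512.8) − (-0.770202)(-0.996462)(441.3) + (0.637800)(363.1) = -73.91 m.
Horizontal magnitude = √(ΔE² + ΔN²) = √((-548.07)² + (-73.91)²) = 553.03 m.

553 m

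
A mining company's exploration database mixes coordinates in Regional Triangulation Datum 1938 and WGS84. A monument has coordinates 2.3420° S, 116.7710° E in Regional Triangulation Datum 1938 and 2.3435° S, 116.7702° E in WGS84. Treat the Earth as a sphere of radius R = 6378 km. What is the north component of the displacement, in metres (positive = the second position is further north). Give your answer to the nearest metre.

ΔN = -167 m

Δφ = -2.3435° − -2.3420° = -0.0015°; Δλ = 116.7702° − 116.7710° = -0.0008°.
1° along a meridian = πR/180 = 111317 m.
ΔN = Δφ × 111317 = -167.0 m; ΔE = Δλ × 111317 × cos(-2.3420°) = -0.0008 × 111317 × 0.999165 = -89.0 m.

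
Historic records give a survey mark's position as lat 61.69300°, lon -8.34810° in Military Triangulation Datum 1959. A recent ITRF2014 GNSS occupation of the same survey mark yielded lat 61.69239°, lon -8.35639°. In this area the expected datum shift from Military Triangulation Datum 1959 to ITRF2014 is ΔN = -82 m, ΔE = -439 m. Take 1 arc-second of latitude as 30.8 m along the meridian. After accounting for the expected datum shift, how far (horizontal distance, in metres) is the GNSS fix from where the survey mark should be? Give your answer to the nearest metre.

15 m

Observed coordinate differences: Δφ = -0.00061°, Δλ = -0.00829°.
Converting to metres (1° lat = 110880 m, cos φ = 0.474196): observed ΔN = -67.6 m, observed ΔE = -435.9 m.
Subtracting the expected shift leaves a residual of -67.6 − (-82) = 14.4 m north and -435.9 − (-439) = 3.1 m east.
Residual distance = √(14.4² + 3.1²) = 14.7 m.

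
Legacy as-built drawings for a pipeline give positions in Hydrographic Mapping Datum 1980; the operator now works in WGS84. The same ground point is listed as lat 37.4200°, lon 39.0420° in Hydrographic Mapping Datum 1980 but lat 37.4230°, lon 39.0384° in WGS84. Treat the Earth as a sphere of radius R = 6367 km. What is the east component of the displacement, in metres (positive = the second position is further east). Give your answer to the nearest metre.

ΔE = -318 m

Δφ = 37.4230° − 37.4200° = +0.0030°; Δλ = 39.0384° − 39.0420° = -0.0036°.
1° along a meridian = πR/180 = 111125 m.
ΔN = Δφ × 111125 = 333.4 m; ΔE = Δλ × 111125 × cos(37.4200°) = -0.0036 × 111125 × 0.794203 = -317.7 m.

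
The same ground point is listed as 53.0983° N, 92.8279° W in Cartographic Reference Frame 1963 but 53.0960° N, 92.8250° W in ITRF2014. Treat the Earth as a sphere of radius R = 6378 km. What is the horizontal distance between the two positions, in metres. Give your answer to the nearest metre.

321 m

Δφ = 53.0960° − 53.0983° = -0.0023°; Δλ = -92.8250° − -92.8279° = +0.0029°.
1° along a meridian = πR/180 = 111317 m.
ΔN = Δφ × 111317 = -256.0 m; ΔE = Δλ × 111317 × cos(53.0983°) = +0.0029 × 111317 × 0.600444 = 193.8 m.
Distance = √(ΔE² + ΔN²) = √(193.8² + (-256.0)²) = 321.1 m.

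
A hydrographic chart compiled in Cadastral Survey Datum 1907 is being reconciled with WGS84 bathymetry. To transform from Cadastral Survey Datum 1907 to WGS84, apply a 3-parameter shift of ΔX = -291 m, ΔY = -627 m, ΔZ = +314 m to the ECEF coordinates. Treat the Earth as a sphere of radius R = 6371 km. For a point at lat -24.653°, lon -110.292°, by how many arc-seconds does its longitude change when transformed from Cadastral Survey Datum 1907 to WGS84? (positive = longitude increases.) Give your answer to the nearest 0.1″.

sin φ = -0.417122, cos φ = 0.908851, sin λ = -0.937937, cos λ = -0.346805.
East component: ΔE = −sin λ·ΔX + cos λ·ΔY = −(-0.937937)(-291) + (-0.346805)(-627) = -55.49 m.
1° of latitude spans πR/180 = 111195 m; at latitude φ, 1° of longitude spans that × cos φ = 101059.6 m, so Δλ = -55.49 / 101059.6 × 3600 = -1.977″.

Δλ = -2.0″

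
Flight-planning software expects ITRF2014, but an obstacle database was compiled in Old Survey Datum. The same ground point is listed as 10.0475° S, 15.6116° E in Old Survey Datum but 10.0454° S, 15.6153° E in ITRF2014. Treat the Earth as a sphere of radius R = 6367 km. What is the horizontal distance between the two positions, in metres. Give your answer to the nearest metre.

Δφ = -10.0454° − -10.0475° = +0.0021°; Δλ = 15.6153° − 15.6116° = +0.0037°.
1° along a meridian = πR/180 = 111125 m.
ΔN = Δφ × 111125 = 233.4 m; ΔE = Δλ × 111125 × cos(-10.0475°) = +0.0037 × 111125 × 0.984663 = 404.9 m.
Distance = √(ΔE² + ΔN²) = √(404.9² + 233.4²) = 467.3 m.

467 m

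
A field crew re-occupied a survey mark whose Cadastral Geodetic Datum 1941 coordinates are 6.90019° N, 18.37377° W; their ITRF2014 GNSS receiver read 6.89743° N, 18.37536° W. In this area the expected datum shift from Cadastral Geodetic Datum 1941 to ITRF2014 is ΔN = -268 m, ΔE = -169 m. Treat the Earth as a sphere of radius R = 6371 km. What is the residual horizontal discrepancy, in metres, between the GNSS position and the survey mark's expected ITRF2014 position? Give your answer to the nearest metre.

39 m

Observed coordinate differences: Δφ = -0.00276°, Δλ = -0.00159°.
Converting to metres (1° lat = 111195 m, cos φ = 0.992757): observed ΔN = -306.9 m, observed ΔE = -175.5 m.
Subtracting the expected shift leaves a residual of -306.9 − (-268) = -38.9 m north and -175.5 − (-169) = -6.5 m east.
Residual distance = √((-38.9)² + (-6.5)²) = 39.4 m.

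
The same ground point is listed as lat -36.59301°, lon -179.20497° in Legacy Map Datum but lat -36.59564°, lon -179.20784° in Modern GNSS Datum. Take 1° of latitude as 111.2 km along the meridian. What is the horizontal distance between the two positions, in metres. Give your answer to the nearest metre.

Δφ = -36.59564° − -36.59301° = -0.00263°; Δλ = -179.20784° − -179.20497° = -0.00287°.
ΔN = Δφ × 111200 = -292.5 m; ΔE = Δλ × 111200 × cos(-36.59301°) = -0.00287 × 111200 × 0.802890 = -256.2 m.
Distance = √(ΔE² + ΔN²) = √((-256.2)² + (-292.5)²) = 388.8 m.

389 m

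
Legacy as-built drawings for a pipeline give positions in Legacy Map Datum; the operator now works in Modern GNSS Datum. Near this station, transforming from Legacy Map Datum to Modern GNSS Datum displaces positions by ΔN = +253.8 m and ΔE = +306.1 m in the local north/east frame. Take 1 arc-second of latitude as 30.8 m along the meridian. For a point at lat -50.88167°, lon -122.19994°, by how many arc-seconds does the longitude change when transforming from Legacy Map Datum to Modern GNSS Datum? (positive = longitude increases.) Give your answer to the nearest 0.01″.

At latitude -50.88167°, cos φ = 0.630924.
1″ of longitude at this latitude = 30.80 × cos φ = 19.4325 m, so Δλ = 306.1 / 19.4325 = 15.752″.

Δλ = 15.75″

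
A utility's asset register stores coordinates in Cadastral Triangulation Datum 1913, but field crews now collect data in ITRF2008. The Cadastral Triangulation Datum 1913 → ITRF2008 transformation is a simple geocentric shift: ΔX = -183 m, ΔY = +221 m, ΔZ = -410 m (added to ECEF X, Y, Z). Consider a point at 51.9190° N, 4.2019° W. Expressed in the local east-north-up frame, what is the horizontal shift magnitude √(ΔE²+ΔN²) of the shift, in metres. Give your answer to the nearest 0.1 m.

At φ = 51.9190°, λ = -4.2019°: sin φ = 0.787140, cos φ = 0.616775, sin λ = -0.073271, cos λ = 0.997312.
ΔE = −sin λ·ΔX + cos λ·ΔY = −(-0.073271)·(-183) + (0.997312)·(221) = 207.00 m.
ΔN = −sin φ cos λ·ΔX − sin φ sin λ·ΔY + cos φ·ΔZ = −(0.787140)(0.997312)(-183) − (0.787140)(-0.073271)(221) + (0.616775)(-410) = -96.47 m.
Horizontal magnitude = √(ΔE² + ΔN²) = √(207.00² + (-96.47)²) = 228.37 m.

228.4 m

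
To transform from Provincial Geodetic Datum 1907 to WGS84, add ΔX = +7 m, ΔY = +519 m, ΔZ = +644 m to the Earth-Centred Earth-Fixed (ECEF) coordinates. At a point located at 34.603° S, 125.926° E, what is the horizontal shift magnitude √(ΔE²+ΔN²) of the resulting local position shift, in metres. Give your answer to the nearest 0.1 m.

At φ = -34.603°, λ = 125.926°: sin φ = -0.567887, cos φ = 0.823107, sin λ = 0.809775, cos λ = -0.586740.
ΔE = −sin λ·ΔX + cos λ·ΔY = −(0.809775)·(7) + (-0.586740)·(519) = -310.19 m.
ΔN = −sin φ cos λ·ΔX − sin φ sin λ·ΔY + cos φ·ΔZ = −(-0.567887)(-0.586740)(7) − (-0.567887)(0.809775)(519) + (0.823107)(644) = 766.42 m.
Horizontal magnitude = √(ΔE² + ΔN²) = √((-310.19)² + 766.42²) = 826.81 m.

826.8 m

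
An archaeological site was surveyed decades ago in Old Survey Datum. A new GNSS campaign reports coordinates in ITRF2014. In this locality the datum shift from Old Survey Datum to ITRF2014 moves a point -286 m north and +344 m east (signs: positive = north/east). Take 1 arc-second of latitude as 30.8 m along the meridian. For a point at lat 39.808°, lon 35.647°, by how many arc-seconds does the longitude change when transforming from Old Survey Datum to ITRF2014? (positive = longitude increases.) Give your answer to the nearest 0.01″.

Δλ = 14.54″

At latitude 39.808°, cos φ = 0.768194.
1″ of longitude at this latitude = 30.80 × cos φ = 23.6604 m, so Δλ = 344.0 / 23.6604 = 14.539″.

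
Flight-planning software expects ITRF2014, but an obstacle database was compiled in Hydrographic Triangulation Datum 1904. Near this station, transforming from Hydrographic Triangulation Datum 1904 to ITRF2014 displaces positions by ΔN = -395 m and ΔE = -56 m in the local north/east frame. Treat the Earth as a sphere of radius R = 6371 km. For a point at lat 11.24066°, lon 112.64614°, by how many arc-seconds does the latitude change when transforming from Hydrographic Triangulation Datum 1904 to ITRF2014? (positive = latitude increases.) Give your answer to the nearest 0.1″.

Δφ = -12.8″

On a sphere of radius R, 1 rad of latitude = R, so Δφ = ΔN / R = -395.0 / 6371000 = -6.2000e-05 rad = -12.788″.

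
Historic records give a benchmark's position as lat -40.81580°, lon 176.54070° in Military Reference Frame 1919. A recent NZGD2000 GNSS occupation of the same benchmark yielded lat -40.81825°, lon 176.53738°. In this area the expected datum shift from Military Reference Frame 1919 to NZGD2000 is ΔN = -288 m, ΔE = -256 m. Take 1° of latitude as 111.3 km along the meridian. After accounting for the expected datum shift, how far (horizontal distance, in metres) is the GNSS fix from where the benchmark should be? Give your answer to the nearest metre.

Observed coordinate differences: Δφ = -0.00245°, Δλ = -0.00332°.
Converting to metres (1° lat = 111300 m, cos φ = 0.756815): observed ΔN = -272.7 m, observed ΔE = -279.7 m.
Subtracting the expected shift leaves a residual of -272.7 − (-288) = 15.3 m north and -279.7 − (-256) = -23.7 m east.
Residual distance = √(15.3² + (-23.7)²) = 28.2 m.

28 m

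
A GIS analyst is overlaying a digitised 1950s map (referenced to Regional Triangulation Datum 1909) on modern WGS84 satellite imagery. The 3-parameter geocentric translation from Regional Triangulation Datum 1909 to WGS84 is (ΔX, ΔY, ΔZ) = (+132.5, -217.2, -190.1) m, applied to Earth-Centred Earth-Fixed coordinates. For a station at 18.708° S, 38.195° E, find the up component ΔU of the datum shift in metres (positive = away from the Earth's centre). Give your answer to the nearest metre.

ΔU = 32 m

At φ = -18.708°, λ = 38.195°: sin φ = -0.320745, cos φ = 0.947166, sin λ = 0.618340, cos λ = 0.785911.
ΔU = cos φ cos λ·ΔX + cos φ sin λ·ΔY + sin φ·ΔZ = (0.947166)(0.785911)(132.5) + (0.947166)(0.618340)(-217.2) + (-0.320745)(-190.1) = 32.40 m.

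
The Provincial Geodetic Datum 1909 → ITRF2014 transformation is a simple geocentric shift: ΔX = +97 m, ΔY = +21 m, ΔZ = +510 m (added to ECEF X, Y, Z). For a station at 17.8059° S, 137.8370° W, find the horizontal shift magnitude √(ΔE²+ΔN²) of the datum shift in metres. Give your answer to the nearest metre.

462 m

At φ = -17.8059°, λ = -137.8370°: sin φ = -0.305793, cos φ = 0.952098, sin λ = -0.671242, cos λ = -0.741238.
ΔE = −sin λ·ΔX + cos λ·ΔY = −(-0.671242)·(97) + (-0.741238)·(21) = 49.54 m.
ΔN = −sin φ cos λ·ΔX − sin φ sin λ·ΔY + cos φ·ΔZ = −(-0.305793)(-0.741238)(97) − (-0.305793)(-0.671242)(21) + (0.952098)(510) = 459.27 m.
Horizontal magnitude = √(ΔE² + ΔN²) = √(49.54² + 459.27²) = 461.94 m.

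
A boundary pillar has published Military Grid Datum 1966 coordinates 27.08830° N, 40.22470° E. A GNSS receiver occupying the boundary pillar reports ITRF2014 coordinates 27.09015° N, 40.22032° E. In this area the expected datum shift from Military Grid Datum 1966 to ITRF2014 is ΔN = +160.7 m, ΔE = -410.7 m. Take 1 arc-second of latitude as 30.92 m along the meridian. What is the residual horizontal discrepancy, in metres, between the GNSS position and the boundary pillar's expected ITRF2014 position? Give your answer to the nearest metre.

Observed coordinate differences: Δφ = +0.00185°, Δλ = -0.00438°.
Converting to metres (1° lat = 111312 m, cos φ = 0.890306): observed ΔN = 205.9 m, observed ΔE = -434.1 m.
Subtracting the expected shift leaves a residual of 205.9 − (160.7) = 45.2 m north and -434.1 − (-410.7) = -23.4 m east.
Residual distance = √(45.2² + (-23.4)²) = 50.9 m.

51 m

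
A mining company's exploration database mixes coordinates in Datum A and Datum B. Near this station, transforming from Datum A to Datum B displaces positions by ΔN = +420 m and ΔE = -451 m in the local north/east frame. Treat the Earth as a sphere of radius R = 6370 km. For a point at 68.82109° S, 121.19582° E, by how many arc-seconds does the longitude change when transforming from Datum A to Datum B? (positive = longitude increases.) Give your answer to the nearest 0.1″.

Δλ = -40.4″

At latitude -68.82109°, cos φ = 0.361281.
One radian of longitude at latitude φ spans R cos φ, so Δλ = ΔE / (R cos φ) = -451.0 / (6370000 × 0.361281) = -1.9597e-04 rad = -40.422″.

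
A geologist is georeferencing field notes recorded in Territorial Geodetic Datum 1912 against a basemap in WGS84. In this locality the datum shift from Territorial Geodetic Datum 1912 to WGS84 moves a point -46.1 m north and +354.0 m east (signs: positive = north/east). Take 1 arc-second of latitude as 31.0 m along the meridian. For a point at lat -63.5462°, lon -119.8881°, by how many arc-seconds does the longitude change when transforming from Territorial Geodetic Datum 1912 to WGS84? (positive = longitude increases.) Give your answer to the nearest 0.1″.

Δλ = 25.6″

At latitude -63.5462°, cos φ = 0.445476.
1″ of longitude at this latitude = 31.00 × cos φ = 13.8098 m, so Δλ = 354.0 / 13.8098 = 25.634″.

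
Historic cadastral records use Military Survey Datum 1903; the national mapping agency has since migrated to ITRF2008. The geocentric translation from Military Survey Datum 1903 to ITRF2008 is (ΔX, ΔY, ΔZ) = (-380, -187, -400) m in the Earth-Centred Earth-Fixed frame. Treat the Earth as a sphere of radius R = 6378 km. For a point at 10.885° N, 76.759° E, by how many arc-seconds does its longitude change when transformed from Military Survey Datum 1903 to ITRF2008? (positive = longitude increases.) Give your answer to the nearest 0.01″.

Δλ = 10.77″

sin φ = 0.188838, cos φ = 0.982008, sin λ = 0.973415, cos λ = 0.229047.
East component: ΔE = −sin λ·ΔX + cos λ·ΔY = −(0.973415)(-380) + (0.229047)(-187) = 327.07 m.
1° of latitude spans πR/180 = 111317 m; at latitude φ, 1° of longitude spans that × cos φ = 109314.3 m, so Δλ = 327.07 / 109314.3 × 3600 = 10.771″.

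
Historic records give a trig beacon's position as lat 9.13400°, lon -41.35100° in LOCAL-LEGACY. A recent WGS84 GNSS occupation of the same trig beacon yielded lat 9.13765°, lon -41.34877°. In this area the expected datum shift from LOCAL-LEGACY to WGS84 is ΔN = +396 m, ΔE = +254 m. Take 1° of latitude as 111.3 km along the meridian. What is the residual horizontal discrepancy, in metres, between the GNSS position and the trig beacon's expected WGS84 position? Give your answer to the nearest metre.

Observed coordinate differences: Δφ = +0.00365°, Δλ = +0.00223°.
Converting to metres (1° lat = 111300 m, cos φ = 0.987320): observed ΔN = 406.2 m, observed ΔE = 245.1 m.
Subtracting the expected shift leaves a residual of 406.2 − (396) = 10.2 m north and 245.1 − (254) = -8.9 m east.
Residual distance = √(10.2² + (-8.9)²) = 13.6 m.

14 m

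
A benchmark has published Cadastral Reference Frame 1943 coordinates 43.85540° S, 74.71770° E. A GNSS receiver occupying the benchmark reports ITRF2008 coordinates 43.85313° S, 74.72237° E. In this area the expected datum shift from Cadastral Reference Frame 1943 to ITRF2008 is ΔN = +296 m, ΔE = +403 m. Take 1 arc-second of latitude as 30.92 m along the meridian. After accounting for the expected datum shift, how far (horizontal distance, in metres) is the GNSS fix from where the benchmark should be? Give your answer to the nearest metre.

52 m

Observed coordinate differences: Δφ = +0.00227°, Δλ = +0.00467°.
Converting to metres (1° lat = 111312 m, cos φ = 0.721091): observed ΔN = 252.7 m, observed ΔE = 374.8 m.
Subtracting the expected shift leaves a residual of 252.7 − (296) = -43.3 m north and 374.8 − (403) = -28.2 m east.
Residual distance = √((-43.3)² + (-28.2)²) = 51.7 m.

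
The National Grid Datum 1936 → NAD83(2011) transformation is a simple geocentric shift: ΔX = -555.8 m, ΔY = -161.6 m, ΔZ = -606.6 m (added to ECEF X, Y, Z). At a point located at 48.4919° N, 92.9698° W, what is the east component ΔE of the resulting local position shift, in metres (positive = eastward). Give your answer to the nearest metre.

The local east axis at (φ, λ) is (−sin λ, cos λ, 0), so ΔE = −sin(-92.9698°)·(-555.8) + cos(-92.9698°)·(-161.6) = -546.68 m.

ΔE = -547 m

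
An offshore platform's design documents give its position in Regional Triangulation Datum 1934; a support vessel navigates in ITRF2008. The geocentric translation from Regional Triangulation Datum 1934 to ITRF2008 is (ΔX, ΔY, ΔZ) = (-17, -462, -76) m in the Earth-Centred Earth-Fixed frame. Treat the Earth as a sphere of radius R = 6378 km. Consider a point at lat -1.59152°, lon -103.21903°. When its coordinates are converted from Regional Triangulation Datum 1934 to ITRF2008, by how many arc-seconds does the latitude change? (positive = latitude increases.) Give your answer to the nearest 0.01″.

sin φ = -0.027774, cos φ = 0.999614, sin λ = -0.973503, cos λ = -0.228674.
North component: ΔN = −sin φ cos λ·ΔX − sin φ sin λ·ΔY + cos φ·ΔZ = −(-0.027774)(-0.228674)(-17) − (-0.027774)(-0.973503)(-462) + (0.999614)(-76) = -63.37 m.
1° of latitude spans πR/180 = 111317 m, so Δφ = -63.37 / 111317 × 3600 = -2.049″.

Δφ = -2.05″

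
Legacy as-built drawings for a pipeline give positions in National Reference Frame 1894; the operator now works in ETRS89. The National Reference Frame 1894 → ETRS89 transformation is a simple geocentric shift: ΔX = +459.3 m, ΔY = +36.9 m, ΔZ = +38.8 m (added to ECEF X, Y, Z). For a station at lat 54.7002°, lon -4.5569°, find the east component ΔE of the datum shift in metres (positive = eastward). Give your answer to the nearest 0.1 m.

ΔE = 73.3 m

The local east axis at (φ, λ) is (−sin λ, cos λ, 0), so ΔE = −sin(-4.5569°)·459.3 + cos(-4.5569°)·36.9 = 73.27 m.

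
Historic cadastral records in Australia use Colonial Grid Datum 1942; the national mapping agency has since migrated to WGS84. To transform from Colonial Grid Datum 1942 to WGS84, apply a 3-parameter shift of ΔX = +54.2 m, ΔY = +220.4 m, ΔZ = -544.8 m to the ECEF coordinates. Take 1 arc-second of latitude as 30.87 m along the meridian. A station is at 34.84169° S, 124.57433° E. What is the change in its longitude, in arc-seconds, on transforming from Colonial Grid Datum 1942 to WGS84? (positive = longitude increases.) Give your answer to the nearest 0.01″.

sin φ = -0.571311, cos φ = 0.820734, sin λ = 0.823391, cos λ = -0.567475.
East component: ΔE = −sin λ·ΔX + cos λ·ΔY = −(0.823391)(54.2) + (-0.567475)(220.4) = -169.70 m.
1° of latitude spans 3600 × 30.87 = 111132 m; at latitude φ, 1° of longitude spans that × cos φ = 91209.8 m, so Δλ = -169.70 / 91209.8 × 3600 = -6.698″.

Δλ = -6.70″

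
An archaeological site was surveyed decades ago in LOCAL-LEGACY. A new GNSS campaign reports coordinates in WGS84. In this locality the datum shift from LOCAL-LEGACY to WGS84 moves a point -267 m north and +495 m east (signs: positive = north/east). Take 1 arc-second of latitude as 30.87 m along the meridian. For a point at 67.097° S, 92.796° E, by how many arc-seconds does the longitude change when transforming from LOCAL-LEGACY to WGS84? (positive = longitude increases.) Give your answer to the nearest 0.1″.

Δλ = 41.2″

At latitude -67.097°, cos φ = 0.389172.
1″ of longitude at this latitude = 30.87 × cos φ = 12.0137 m, so Δλ = 495.0 / 12.0137 = 41.203″.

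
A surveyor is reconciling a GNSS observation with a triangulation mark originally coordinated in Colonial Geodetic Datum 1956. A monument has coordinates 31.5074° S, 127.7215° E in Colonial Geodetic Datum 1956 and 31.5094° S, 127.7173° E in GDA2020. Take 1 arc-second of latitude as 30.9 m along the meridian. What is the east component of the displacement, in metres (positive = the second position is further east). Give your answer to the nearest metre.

ΔE = -398 m

Δφ = -31.5094° − -31.5074° = -0.0020°; Δλ = 127.7173° − 127.7215° = -0.0042°.
1° of latitude = 3600 × 30.90 = 111240 m.
ΔN = Δφ × 111240 = -222.5 m; ΔE = Δλ × 111240 × cos(-31.5074°) = -0.0042 × 111240 × 0.852573 = -398.3 m.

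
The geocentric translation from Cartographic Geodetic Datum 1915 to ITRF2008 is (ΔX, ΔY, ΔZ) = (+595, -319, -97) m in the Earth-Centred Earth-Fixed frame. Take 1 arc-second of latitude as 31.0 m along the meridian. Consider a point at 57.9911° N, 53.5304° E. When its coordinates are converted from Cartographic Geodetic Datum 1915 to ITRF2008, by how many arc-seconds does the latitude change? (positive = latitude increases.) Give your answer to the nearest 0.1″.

Δφ = -4.3″

sin φ = 0.847966, cos φ = 0.530051, sin λ = 0.804172, cos λ = 0.594396.
North component: ΔN = −sin φ cos λ·ΔX − sin φ sin λ·ΔY + cos φ·ΔZ = −(0.847966)(0.594396)(595) − (0.847966)(0.804172)(-319) + (0.530051)(-97) = -133.78 m.
1° of latitude spans 3600 × 31.00 = 111600 m, so Δφ = -133.78 / 111600 × 3600 = -4.316″.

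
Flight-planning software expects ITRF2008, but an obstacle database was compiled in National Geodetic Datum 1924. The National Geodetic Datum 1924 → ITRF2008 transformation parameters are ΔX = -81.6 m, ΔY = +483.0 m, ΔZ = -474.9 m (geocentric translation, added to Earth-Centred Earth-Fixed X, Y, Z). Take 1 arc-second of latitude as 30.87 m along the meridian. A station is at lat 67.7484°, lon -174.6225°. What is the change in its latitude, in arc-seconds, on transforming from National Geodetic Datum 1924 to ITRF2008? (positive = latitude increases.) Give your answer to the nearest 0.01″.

Δφ = -6.90″

sin φ = 0.925530, cos φ = 0.378674, sin λ = -0.093717, cos λ = -0.995599.
North component: ΔN = −sin φ cos λ·ΔX − sin φ sin λ·ΔY + cos φ·ΔZ = −(0.925530)(-0.995599)(-81.6) − (0.925530)(-0.093717)(483.0) + (0.378674)(-474.9) = -213.13 m.
1° of latitude spans 3600 × 30.87 = 111132 m, so Δφ = -213.13 / 111132 × 3600 = -6.904″.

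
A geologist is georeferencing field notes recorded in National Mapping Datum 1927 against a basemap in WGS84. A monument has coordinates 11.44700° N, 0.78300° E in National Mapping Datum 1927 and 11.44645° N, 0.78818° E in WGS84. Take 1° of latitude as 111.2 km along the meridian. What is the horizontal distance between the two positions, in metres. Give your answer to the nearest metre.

568 m

Δφ = 11.44645° − 11.44700° = -0.00055°; Δλ = 0.78818° − 0.78300° = +0.00518°.
ΔN = Δφ × 111200 = -61.2 m; ΔE = Δλ × 111200 × cos(11.44700°) = +0.00518 × 111200 × 0.980109 = 564.6 m.
Distance = √(ΔE² + ΔN²) = √(564.6² + (-61.2)²) = 567.9 m.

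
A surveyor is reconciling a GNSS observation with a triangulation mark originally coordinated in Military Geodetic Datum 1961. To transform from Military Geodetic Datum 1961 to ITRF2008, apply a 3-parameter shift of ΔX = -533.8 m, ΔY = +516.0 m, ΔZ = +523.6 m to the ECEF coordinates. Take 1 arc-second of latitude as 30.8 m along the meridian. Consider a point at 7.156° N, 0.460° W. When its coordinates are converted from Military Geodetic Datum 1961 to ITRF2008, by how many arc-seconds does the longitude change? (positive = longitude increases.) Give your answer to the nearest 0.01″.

sin φ = 0.124571, cos φ = 0.992211, sin λ = -0.008028, cos λ = 0.999968.
East component: ΔE = −sin λ·ΔX + cos λ·ΔY = −(-0.008028)(-533.8) + (0.999968)(516.0) = 511.70 m.
1° of latitude spans 3600 × 30.80 = 110880 m; at latitude φ, 1° of longitude spans that × cos φ = 110016.3 m, so Δλ = 511.70 / 110016.3 × 3600 = 16.744″.

Δλ = 16.74″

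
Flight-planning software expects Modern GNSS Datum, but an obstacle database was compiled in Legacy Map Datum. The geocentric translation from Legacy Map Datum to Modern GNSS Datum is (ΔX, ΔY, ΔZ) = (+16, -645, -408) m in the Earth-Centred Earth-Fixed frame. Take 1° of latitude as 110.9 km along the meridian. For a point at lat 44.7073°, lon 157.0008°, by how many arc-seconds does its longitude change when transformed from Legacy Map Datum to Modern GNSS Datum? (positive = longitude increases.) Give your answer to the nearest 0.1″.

sin φ = 0.703485, cos φ = 0.710710, sin λ = 0.390718, cos λ = -0.920510.
East component: ΔE = −sin λ·ΔX + cos λ·ΔY = −(0.390718)(16) + (-0.920510)(-645) = 587.48 m.
1° of latitude spans 110900 m; at latitude φ, 1° of longitude spans that × cos φ = 78817.7 m, so Δλ = 587.48 / 78817.7 × 3600 = 26.833″.

Δλ = 26.8″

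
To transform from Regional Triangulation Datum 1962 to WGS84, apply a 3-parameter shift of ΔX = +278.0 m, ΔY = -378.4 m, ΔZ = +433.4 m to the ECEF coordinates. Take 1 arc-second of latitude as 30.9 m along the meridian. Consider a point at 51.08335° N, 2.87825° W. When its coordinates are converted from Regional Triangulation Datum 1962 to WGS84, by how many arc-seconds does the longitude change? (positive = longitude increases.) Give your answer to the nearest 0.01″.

Δλ = -18.75″

sin φ = 0.778061, cos φ = 0.628189, sin λ = -0.050214, cos λ = 0.998738.
East component: ΔE = −sin λ·ΔX + cos λ·ΔY = −(-0.050214)(278.0) + (0.998738)(-378.4) = -363.96 m.
1° of latitude spans 3600 × 30.90 = 111240 m; at latitude φ, 1° of longitude spans that × cos φ = 69879.8 m, so Δλ = -363.96 / 69879.8 × 3600 = -18.750″.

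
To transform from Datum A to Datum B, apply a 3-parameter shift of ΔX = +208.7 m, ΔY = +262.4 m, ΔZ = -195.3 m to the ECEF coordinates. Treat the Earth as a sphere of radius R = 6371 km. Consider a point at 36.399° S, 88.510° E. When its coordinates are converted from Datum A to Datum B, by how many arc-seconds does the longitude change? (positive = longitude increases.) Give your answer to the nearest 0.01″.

Δλ = -8.12″

sin φ = -0.593405, cos φ = 0.804904, sin λ = 0.999662, cos λ = 0.026002.
East component: ΔE = −sin λ·ΔX + cos λ·ΔY = −(0.999662)(208.7) + (0.026002)(262.4) = -201.81 m.
1° of latitude spans πR/180 = 111195 m; at latitude φ, 1° of longitude spans that × cos φ = 89501.3 m, so Δλ = -201.81 / 89501.3 × 3600 = -8.117″.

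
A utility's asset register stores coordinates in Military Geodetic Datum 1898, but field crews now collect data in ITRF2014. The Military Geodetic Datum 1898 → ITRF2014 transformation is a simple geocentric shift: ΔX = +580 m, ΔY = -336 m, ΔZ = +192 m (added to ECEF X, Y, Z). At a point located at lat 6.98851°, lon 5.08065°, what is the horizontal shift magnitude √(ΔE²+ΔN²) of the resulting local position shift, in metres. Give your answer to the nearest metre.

The local east axis at (φ, λ) is (−sin λ, cos λ, 0), so ΔE = −sin(5.08065°)·580 + cos(5.08065°)·(-336) = -386.04 m.
The local north axis is (−sin φ cos λ, −sin φ sin λ, cos φ), giving ΔN = -70.292 + 3.620 + 190.574 = 123.90 m.
Horizontal magnitude = √(ΔE² + ΔN²) = √((-386.04)² + 123.90²) = 405.44 m.

405 m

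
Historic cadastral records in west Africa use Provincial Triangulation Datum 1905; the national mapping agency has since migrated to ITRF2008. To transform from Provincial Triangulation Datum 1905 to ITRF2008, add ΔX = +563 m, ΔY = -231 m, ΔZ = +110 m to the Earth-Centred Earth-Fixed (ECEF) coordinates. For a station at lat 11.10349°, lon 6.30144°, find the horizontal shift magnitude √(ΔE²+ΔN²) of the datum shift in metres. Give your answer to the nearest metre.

291 m

The local east axis at (φ, λ) is (−sin λ, cos λ, 0), so ΔE = −sin(6.30144°)·563 + cos(6.30144°)·(-231) = -291.40 m.
The local north axis is (−sin φ cos λ, −sin φ sin λ, cos φ), giving ΔN = -107.768 + 4.883 + 107.941 = 5.06 m.
Horizontal magnitude = √(ΔE² + ΔN²) = √((-291.40)² + 5.06²) = 291.44 m.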